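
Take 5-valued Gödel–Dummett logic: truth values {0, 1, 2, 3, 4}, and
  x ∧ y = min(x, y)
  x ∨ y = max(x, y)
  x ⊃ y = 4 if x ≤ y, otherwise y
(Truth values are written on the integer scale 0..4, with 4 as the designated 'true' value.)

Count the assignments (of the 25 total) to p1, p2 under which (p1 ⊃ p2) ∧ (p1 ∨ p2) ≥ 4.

5

value 4: 5 assignments (counts)
value 3: 5 assignments
value 2: 5 assignments
value 1: 5 assignments
value 0: 5 assignments
So 5 of the 25 assignments meet the threshold.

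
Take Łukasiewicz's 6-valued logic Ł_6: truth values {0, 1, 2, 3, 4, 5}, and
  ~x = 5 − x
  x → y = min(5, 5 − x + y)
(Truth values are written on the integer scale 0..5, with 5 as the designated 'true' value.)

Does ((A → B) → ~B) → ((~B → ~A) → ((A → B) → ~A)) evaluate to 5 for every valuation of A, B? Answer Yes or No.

Yes

At A = 4, B = 5, for instance:
A → B = 4 → 5 = 5
~B = ~5 = 0
(A → B) → ~B = 5 → 0 = 0
~A = ~4 = 1
~B → ~A = 0 → 1 = 5
(A → B) → ~A = 5 → 1 = 1
(~B → ~A) → ((A → B) → ~A) = 5 → 1 = 1
((A → B) → ~B) → ((~B → ~A) → ((A → B) → ~A)) = 0 → 1 = 5
and checking the remaining 35 assignments likewise gives ≥ 5 in every case.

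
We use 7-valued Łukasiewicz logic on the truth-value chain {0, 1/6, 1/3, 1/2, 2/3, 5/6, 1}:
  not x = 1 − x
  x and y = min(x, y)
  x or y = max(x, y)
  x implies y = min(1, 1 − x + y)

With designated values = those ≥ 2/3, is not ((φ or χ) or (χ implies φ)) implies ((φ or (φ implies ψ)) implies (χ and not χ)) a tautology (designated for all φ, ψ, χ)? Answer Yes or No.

At φ = 1, ψ = 0, χ = 2/3, for instance:
φ or χ = 1 or 2/3 = 1
χ implies φ = 2/3 implies 1 = 1
(φ or χ) or (χ implies φ) = 1 or 1 = 1
not ((φ or χ) or (χ implies φ)) = not 1 = 0
φ implies ψ = 1 implies 0 = 0
φ or (φ implies ψ) = 1 or 0 = 1
not χ = not 2/3 = 1/3
χ and not χ = 2/3 and 1/3 = 1/3
(φ or (φ implies ψ)) implies (χ and not χ) = 1 implies 1/3 = 1/3
not ((φ or χ) or (χ implies φ)) implies ((φ or (φ implies ψ)) implies (χ and not χ)) = 0 implies 1/3 = 1
and checking the remaining 342 assignments likewise gives ≥ 2/3 in every case.

Yes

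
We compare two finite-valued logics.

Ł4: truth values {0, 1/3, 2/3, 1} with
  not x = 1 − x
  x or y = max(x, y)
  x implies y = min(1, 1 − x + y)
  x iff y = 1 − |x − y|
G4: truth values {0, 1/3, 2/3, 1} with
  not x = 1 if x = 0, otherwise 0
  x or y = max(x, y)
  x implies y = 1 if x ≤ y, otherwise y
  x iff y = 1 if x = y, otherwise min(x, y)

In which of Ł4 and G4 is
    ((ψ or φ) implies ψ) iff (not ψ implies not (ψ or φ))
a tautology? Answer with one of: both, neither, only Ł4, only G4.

In Ł4: every assignment gives 1 — tautology.
In G4: at φ = 2/3, ψ = 1/3 the value is 1/3 — not a tautology.

only Ł4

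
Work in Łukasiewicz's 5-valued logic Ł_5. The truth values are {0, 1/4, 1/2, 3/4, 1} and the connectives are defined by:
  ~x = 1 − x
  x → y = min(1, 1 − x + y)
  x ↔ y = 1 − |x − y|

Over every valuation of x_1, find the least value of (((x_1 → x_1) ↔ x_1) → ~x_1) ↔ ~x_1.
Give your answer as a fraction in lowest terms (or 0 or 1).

Take x_1 = 1/2:
x_1 → x_1 = 1/2 → 1/2 = 1
(x_1 → x_1) ↔ x_1 = 1 ↔ 1/2 = 1/2
~x_1 = ~1/2 = 1/2
((x_1 → x_1) ↔ x_1) → ~x_1 = 1/2 → 1/2 = 1
~x_1 = ~1/2 = 1/2
(((x_1 → x_1) ↔ x_1) → ~x_1) ↔ ~x_1 = 1 ↔ 1/2 = 1/2
No assignment yields a value below 1/2, so this is the minimum.

1/2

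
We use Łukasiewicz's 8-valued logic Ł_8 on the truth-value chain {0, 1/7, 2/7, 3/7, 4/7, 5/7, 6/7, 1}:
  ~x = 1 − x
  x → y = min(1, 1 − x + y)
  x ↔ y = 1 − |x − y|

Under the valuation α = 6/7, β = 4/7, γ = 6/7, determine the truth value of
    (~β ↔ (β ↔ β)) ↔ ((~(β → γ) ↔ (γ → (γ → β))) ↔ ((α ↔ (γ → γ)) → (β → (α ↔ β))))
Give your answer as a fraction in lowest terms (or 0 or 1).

~β = ~4/7 = 3/7
β ↔ β = 4/7 ↔ 4/7 = 1
~β ↔ (β ↔ β) = 3/7 ↔ 1 = 3/7
β → γ = 4/7 → 6/7 = 1
~(β → γ) = ~1 = 0
γ → β = 6/7 → 4/7 = 5/7
γ → (γ → β) = 6/7 → 5/7 = 6/7
~(β → γ) ↔ (γ → (γ → β)) = 0 ↔ 6/7 = 1/7
γ → γ = 6/7 → 6/7 = 1
α ↔ (γ → γ) = 6/7 ↔ 1 = 6/7
α ↔ β = 6/7 ↔ 4/7 = 5/7
β → (α ↔ β) = 4/7 → 5/7 = 1
(α ↔ (γ → γ)) → (β → (α ↔ β)) = 6/7 → 1 = 1
(~(β → γ) ↔ (γ → (γ → β))) ↔ ((α ↔ (γ → γ)) → (β → (α ↔ β))) = 1/7 ↔ 1 = 1/7
(~β ↔ (β ↔ β)) ↔ ((~(β → γ) ↔ (γ → (γ → β))) ↔ ((α ↔ (γ → γ)) → (β → (α ↔ β)))) = 3/7 ↔ 1/7 = 5/7

5/7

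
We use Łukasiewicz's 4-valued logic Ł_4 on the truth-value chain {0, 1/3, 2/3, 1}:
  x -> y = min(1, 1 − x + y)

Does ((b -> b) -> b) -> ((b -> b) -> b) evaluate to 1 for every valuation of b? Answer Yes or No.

Yes

b = 0 ↦ 1
b = 1/3 ↦ 1
b = 2/3 ↦ 1
b = 1 ↦ 1
Every assignment gives a value ≥ 1.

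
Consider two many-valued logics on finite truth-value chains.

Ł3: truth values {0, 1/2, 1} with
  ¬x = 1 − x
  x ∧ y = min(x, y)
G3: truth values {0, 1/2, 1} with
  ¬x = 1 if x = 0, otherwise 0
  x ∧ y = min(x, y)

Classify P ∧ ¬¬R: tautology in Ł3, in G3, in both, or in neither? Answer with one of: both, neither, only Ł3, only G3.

neither

In Ł3: at P = 0, R = 0 the value is 0 — not a tautology.
In G3: at P = 0, R = 0 the value is 0 — not a tautology.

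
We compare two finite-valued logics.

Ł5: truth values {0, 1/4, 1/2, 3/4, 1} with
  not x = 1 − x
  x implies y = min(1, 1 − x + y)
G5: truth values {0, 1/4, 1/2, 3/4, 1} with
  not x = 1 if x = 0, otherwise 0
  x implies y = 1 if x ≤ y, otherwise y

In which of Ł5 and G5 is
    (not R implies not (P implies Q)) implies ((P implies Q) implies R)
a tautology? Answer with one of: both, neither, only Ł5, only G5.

In Ł5: every assignment gives 1 — tautology.
In G5: at P = 0, Q = 0, R = 1/4 the value is 1/4 — not a tautology.

only Ł5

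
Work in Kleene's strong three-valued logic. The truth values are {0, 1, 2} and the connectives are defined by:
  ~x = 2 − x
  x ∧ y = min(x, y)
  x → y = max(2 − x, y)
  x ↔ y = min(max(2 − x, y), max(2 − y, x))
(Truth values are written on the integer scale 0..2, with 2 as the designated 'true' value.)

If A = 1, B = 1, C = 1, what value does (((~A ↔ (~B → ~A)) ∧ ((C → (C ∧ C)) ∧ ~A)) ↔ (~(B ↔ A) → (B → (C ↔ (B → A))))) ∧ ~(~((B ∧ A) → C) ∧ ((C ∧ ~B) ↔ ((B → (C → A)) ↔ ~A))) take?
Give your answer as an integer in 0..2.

~A = ~1 = 1
~B = ~1 = 1
~A = ~1 = 1
~B → ~A = 1 → 1 = 1
~A ↔ (~B → ~A) = 1 ↔ 1 = 1
C ∧ C = 1 ∧ 1 = 1
C → (C ∧ C) = 1 → 1 = 1
~A = ~1 = 1
(C → (C ∧ C)) ∧ ~A = 1 ∧ 1 = 1
(~A ↔ (~B → ~A)) ∧ ((C → (C ∧ C)) ∧ ~A) = 1 ∧ 1 = 1
B ↔ A = 1 ↔ 1 = 1
~(B ↔ A) = ~1 = 1
B → A = 1 → 1 = 1
C ↔ (B → A) = 1 ↔ 1 = 1
B → (C ↔ (B → A)) = 1 → 1 = 1
~(B ↔ A) → (B → (C ↔ (B → A))) = 1 → 1 = 1
((~A ↔ (~B → ~A)) ∧ ((C → (C ∧ C)) ∧ ~A)) ↔ (~(B ↔ A) → (B → (C ↔ (B → A)))) = 1 ↔ 1 = 1
B ∧ A = 1 ∧ 1 = 1
(B ∧ A) → C = 1 → 1 = 1
~((B ∧ A) → C) = ~1 = 1
~B = ~1 = 1
C ∧ ~B = 1 ∧ 1 = 1
C → A = 1 → 1 = 1
B → (C → A) = 1 → 1 = 1
~A = ~1 = 1
(B → (C → A)) ↔ ~A = 1 ↔ 1 = 1
(C ∧ ~B) ↔ ((B → (C → A)) ↔ ~A) = 1 ↔ 1 = 1
~((B ∧ A) → C) ∧ ((C ∧ ~B) ↔ ((B → (C → A)) ↔ ~A)) = 1 ∧ 1 = 1
~(~((B ∧ A) → C) ∧ ((C ∧ ~B) ↔ ((B → (C → A)) ↔ ~A))) = ~1 = 1
(((~A ↔ (~B → ~A)) ∧ ((C → (C ∧ C)) ∧ ~A)) ↔ (~(B ↔ A) → (B → (C ↔ (B → A))))) ∧ ~(~((B ∧ A) → C) ∧ ((C ∧ ~B) ↔ ((B → (C → A)) ↔ ~A))) = 1 ∧ 1 = 1

1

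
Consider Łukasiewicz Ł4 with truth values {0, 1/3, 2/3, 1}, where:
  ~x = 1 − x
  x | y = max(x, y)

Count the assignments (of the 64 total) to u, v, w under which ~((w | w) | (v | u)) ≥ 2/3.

8

value 1: 1 assignment (counts)
value 2/3: 7 assignments (counts)
value 1/3: 19 assignments
value 0: 37 assignments
So 8 of the 64 assignments meet the threshold.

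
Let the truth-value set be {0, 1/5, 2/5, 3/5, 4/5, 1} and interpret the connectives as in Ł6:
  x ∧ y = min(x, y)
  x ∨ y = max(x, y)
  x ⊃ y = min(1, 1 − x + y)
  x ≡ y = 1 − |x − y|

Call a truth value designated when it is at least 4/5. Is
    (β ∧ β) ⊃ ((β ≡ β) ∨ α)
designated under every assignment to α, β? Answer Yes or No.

At α = 0, β = 2/5, for instance:
β ∧ β = 2/5 ∧ 2/5 = 2/5
β ≡ β = 2/5 ≡ 2/5 = 1
(β ≡ β) ∨ α = 1 ∨ 0 = 1
(β ∧ β) ⊃ ((β ≡ β) ∨ α) = 2/5 ⊃ 1 = 1
and checking the remaining 35 assignments likewise gives ≥ 4/5 in every case.

Yes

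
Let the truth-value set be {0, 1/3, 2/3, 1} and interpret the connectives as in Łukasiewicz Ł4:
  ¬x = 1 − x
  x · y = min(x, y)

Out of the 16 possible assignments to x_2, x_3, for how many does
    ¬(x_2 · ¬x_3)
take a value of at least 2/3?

x_2 = 0, x_3 = 0 ↦ 1  ≥
x_2 = 0, x_3 = 1/3 ↦ 1  ≥
x_2 = 0, x_3 = 2/3 ↦ 1  ≥
x_2 = 0, x_3 = 1 ↦ 1  ≥
x_2 = 1/3, x_3 = 0 ↦ 2/3  ≥
x_2 = 1/3, x_3 = 1/3 ↦ 2/3  ≥
x_2 = 1/3, x_3 = 2/3 ↦ 2/3  ≥
x_2 = 1/3, x_3 = 1 ↦ 1  ≥
x_2 = 2/3, x_3 = 0 ↦ 1/3  <
x_2 = 2/3, x_3 = 1/3 ↦ 1/3  <
x_2 = 2/3, x_3 = 2/3 ↦ 2/3  ≥
x_2 = 2/3, x_3 = 1 ↦ 1  ≥
x_2 = 1, x_3 = 0 ↦ 0  <
x_2 = 1, x_3 = 1/3 ↦ 1/3  <
x_2 = 1, x_3 = 2/3 ↦ 2/3  ≥
x_2 = 1, x_3 = 1 ↦ 1  ≥
So 12 of the 16 assignments meet the threshold.

12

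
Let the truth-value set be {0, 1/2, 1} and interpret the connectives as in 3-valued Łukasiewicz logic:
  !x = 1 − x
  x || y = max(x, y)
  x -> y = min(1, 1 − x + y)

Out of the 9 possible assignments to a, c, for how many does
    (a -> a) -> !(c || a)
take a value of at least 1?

a = 0, c = 0 ↦ 1  ≥
a = 0, c = 1/2 ↦ 1/2  <
a = 0, c = 1 ↦ 0  <
a = 1/2, c = 0 ↦ 1/2  <
a = 1/2, c = 1/2 ↦ 1/2  <
a = 1/2, c = 1 ↦ 0  <
a = 1, c = 0 ↦ 0  <
a = 1, c = 1/2 ↦ 0  <
a = 1, c = 1 ↦ 0  <
So 1 of the 9 assignments meets the threshold.

1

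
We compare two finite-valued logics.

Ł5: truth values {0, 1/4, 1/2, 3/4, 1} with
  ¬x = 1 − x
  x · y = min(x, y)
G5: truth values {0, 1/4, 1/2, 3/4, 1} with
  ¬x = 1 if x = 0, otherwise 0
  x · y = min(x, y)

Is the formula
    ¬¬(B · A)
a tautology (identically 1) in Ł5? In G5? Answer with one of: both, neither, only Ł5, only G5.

In Ł5: at A = 0, B = 0 the value is 0 — not a tautology.
In G5: at A = 0, B = 0 the value is 0 — not a tautology.

neither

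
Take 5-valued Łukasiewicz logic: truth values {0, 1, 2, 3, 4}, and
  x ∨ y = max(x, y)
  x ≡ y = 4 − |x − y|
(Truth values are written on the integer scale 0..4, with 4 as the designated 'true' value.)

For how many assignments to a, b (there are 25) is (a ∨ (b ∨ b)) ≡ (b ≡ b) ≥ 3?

16

value 4: 9 assignments (counts)
value 3: 7 assignments (counts)
value 2: 5 assignments
value 1: 3 assignments
value 0: 1 assignment
So 16 of the 25 assignments meet the threshold.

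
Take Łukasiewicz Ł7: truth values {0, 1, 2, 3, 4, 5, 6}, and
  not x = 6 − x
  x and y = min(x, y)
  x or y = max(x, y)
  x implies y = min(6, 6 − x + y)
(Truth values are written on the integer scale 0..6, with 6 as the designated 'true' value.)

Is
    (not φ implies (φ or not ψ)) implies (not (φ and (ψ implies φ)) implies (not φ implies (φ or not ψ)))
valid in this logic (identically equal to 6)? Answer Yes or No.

Yes

At φ = 2, ψ = 2, for instance:
not φ = not 2 = 4
not ψ = not 2 = 4
φ or not ψ = 2 or 4 = 4
not φ implies (φ or not ψ) = 4 implies 4 = 6
ψ implies φ = 2 implies 2 = 6
φ and (ψ implies φ) = 2 and 6 = 2
not (φ and (ψ implies φ)) = not 2 = 4
not (φ and (ψ implies φ)) implies (not φ implies (φ or not ψ)) = 4 implies 6 = 6
(not φ implies (φ or not ψ)) implies (not (φ and (ψ implies φ)) implies (not φ implies (φ or not ψ))) = 6 implies 6 = 6
and checking the remaining 48 assignments likewise gives ≥ 6 in every case.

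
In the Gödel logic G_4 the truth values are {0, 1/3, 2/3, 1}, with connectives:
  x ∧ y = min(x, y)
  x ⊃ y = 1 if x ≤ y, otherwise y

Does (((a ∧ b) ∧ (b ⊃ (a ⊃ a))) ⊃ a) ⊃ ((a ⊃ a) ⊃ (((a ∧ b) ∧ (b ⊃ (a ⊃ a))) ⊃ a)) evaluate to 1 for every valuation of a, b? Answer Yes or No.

a = 0, b = 0 ↦ 1
a = 0, b = 1/3 ↦ 1
a = 0, b = 2/3 ↦ 1
a = 0, b = 1 ↦ 1
a = 1/3, b = 0 ↦ 1
a = 1/3, b = 1/3 ↦ 1
a = 1/3, b = 2/3 ↦ 1
a = 1/3, b = 1 ↦ 1
a = 2/3, b = 0 ↦ 1
a = 2/3, b = 1/3 ↦ 1
a = 2/3, b = 2/3 ↦ 1
a = 2/3, b = 1 ↦ 1
a = 1, b = 0 ↦ 1
a = 1, b = 1/3 ↦ 1
a = 1, b = 2/3 ↦ 1
a = 1, b = 1 ↦ 1
Every assignment gives a value ≥ 1.

Yes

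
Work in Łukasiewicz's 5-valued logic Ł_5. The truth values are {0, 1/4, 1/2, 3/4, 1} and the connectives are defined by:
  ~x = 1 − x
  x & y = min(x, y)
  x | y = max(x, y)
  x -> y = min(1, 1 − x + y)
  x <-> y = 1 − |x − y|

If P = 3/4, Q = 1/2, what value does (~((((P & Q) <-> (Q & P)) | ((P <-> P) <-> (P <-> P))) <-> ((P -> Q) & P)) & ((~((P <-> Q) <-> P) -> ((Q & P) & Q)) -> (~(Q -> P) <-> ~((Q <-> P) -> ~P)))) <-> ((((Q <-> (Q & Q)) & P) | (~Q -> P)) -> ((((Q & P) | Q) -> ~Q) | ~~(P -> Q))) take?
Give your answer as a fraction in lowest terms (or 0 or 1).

P & Q = 3/4 & 1/2 = 1/2
Q & P = 1/2 & 3/4 = 1/2
(P & Q) <-> (Q & P) = 1/2 <-> 1/2 = 1
P <-> P = 3/4 <-> 3/4 = 1
P <-> P = 3/4 <-> 3/4 = 1
(P <-> P) <-> (P <-> P) = 1 <-> 1 = 1
((P & Q) <-> (Q & P)) | ((P <-> P) <-> (P <-> P)) = 1 | 1 = 1
P -> Q = 3/4 -> 1/2 = 3/4
(P -> Q) & P = 3/4 & 3/4 = 3/4
(((P & Q) <-> (Q & P)) | ((P <-> P) <-> (P <-> P))) <-> ((P -> Q) & P) = 1 <-> 3/4 = 3/4
~((((P & Q) <-> (Q & P)) | ((P <-> P) <-> (P <-> P))) <-> ((P -> Q) & P)) = ~3/4 = 1/4
P <-> Q = 3/4 <-> 1/2 = 3/4
(P <-> Q) <-> P = 3/4 <-> 3/4 = 1
~((P <-> Q) <-> P) = ~1 = 0
Q & P = 1/2 & 3/4 = 1/2
(Q & P) & Q = 1/2 & 1/2 = 1/2
~((P <-> Q) <-> P) -> ((Q & P) & Q) = 0 -> 1/2 = 1
Q -> P = 1/2 -> 3/4 = 1
~(Q -> P) = ~1 = 0
Q <-> P = 1/2 <-> 3/4 = 3/4
~P = ~3/4 = 1/4
(Q <-> P) -> ~P = 3/4 -> 1/4 = 1/2
~((Q <-> P) -> ~P) = ~1/2 = 1/2
~(Q -> P) <-> ~((Q <-> P) -> ~P) = 0 <-> 1/2 = 1/2
(~((P <-> Q) <-> P) -> ((Q & P) & Q)) -> (~(Q -> P) <-> ~((Q <-> P) -> ~P)) = 1 -> 1/2 = 1/2
~((((P & Q) <-> (Q & P)) | ((P <-> P) <-> (P <-> P))) <-> ((P -> Q) & P)) & ((~((P <-> Q) <-> P) -> ((Q & P) & Q)) -> (~(Q -> P) <-> ~((Q <-> P) -> ~P))) = 1/4 & 1/2 = 1/4
Q & Q = 1/2 & 1/2 = 1/2
Q <-> (Q & Q) = 1/2 <-> 1/2 = 1
(Q <-> (Q & Q)) & P = 1 & 3/4 = 3/4
~Q = ~1/2 = 1/2
~Q -> P = 1/2 -> 3/4 = 1
((Q <-> (Q & Q)) & P) | (~Q -> P) = 3/4 | 1 = 1
Q & P = 1/2 & 3/4 = 1/2
(Q & P) | Q = 1/2 | 1/2 = 1/2
~Q = ~1/2 = 1/2
((Q & P) | Q) -> ~Q = 1/2 -> 1/2 = 1
P -> Q = 3/4 -> 1/2 = 3/4
~(P -> Q) = ~3/4 = 1/4
~~(P -> Q) = ~1/4 = 3/4
(((Q & P) | Q) -> ~Q) | ~~(P -> Q) = 1 | 3/4 = 1
(((Q <-> (Q & Q)) & P) | (~Q -> P)) -> ((((Q & P) | Q) -> ~Q) | ~~(P -> Q)) = 1 -> 1 = 1
(~((((P & Q) <-> (Q & P)) | ((P <-> P) <-> (P <-> P))) <-> ((P -> Q) & P)) & ((~((P <-> Q) <-> P) -> ((Q & P) & Q)) -> (~(Q -> P) <-> ~((Q <-> P) -> ~P)))) <-> ((((Q <-> (Q & Q)) & P) | (~Q -> P)) -> ((((Q & P) | Q) -> ~Q) | ~~(P -> Q))) = 1/4 <-> 1 = 1/4

1/4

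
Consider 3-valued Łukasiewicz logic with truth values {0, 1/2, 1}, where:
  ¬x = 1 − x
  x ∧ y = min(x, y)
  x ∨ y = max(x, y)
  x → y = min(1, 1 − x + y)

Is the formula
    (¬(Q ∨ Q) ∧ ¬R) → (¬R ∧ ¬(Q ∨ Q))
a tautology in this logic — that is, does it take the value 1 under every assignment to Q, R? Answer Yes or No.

Yes

Q = 0, R = 0 ↦ 1
Q = 0, R = 1/2 ↦ 1
Q = 0, R = 1 ↦ 1
Q = 1/2, R = 0 ↦ 1
Q = 1/2, R = 1/2 ↦ 1
Q = 1/2, R = 1 ↦ 1
Q = 1, R = 0 ↦ 1
Q = 1, R = 1/2 ↦ 1
Q = 1, R = 1 ↦ 1
Every assignment gives a value ≥ 1.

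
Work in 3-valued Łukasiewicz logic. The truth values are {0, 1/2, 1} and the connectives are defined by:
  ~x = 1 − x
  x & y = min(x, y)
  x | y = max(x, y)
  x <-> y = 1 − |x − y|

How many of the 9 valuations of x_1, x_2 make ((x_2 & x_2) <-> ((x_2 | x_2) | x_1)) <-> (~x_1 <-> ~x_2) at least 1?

6

x_1 = 0, x_2 = 0 ↦ 1  ≥
x_1 = 0, x_2 = 1/2 ↦ 1/2  <
x_1 = 0, x_2 = 1 ↦ 0  <
x_1 = 1/2, x_2 = 0 ↦ 1  ≥
x_1 = 1/2, x_2 = 1/2 ↦ 1  ≥
x_1 = 1/2, x_2 = 1 ↦ 1/2  <
x_1 = 1, x_2 = 0 ↦ 1  ≥
x_1 = 1, x_2 = 1/2 ↦ 1  ≥
x_1 = 1, x_2 = 1 ↦ 1  ≥
So 6 of the 9 assignments meet the threshold.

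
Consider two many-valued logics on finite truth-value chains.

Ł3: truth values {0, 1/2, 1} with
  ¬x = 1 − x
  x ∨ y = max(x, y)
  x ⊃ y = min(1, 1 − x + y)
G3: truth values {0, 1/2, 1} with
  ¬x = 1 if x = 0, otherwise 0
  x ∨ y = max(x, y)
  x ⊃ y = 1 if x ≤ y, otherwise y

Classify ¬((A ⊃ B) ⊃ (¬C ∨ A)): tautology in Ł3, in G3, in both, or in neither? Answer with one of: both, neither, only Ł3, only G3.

In Ł3: at A = 0, B = 0, C = 0 the value is 0 — not a tautology.
In G3: at A = 0, B = 0, C = 0 the value is 0 — not a tautology.

neither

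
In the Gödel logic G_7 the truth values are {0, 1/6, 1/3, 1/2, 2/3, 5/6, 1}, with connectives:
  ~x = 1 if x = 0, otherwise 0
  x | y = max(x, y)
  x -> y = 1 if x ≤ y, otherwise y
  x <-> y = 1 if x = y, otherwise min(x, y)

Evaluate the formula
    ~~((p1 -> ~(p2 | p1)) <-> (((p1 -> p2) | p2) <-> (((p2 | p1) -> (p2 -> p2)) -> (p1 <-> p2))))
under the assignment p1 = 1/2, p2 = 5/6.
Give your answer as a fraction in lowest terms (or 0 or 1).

0

p2 | p1 = 5/6 | 1/2 = 5/6
~(p2 | p1) = ~5/6 = 0
p1 -> ~(p2 | p1) = 1/2 -> 0 = 0
p1 -> p2 = 1/2 -> 5/6 = 1
(p1 -> p2) | p2 = 1 | 5/6 = 1
p2 | p1 = 5/6 | 1/2 = 5/6
p2 -> p2 = 5/6 -> 5/6 = 1
(p2 | p1) -> (p2 -> p2) = 5/6 -> 1 = 1
p1 <-> p2 = 1/2 <-> 5/6 = 1/2
((p2 | p1) -> (p2 -> p2)) -> (p1 <-> p2) = 1 -> 1/2 = 1/2
((p1 -> p2) | p2) <-> (((p2 | p1) -> (p2 -> p2)) -> (p1 <-> p2)) = 1 <-> 1/2 = 1/2
(p1 -> ~(p2 | p1)) <-> (((p1 -> p2) | p2) <-> (((p2 | p1) -> (p2 -> p2)) -> (p1 <-> p2))) = 0 <-> 1/2 = 0
~((p1 -> ~(p2 | p1)) <-> (((p1 -> p2) | p2) <-> (((p2 | p1) -> (p2 -> p2)) -> (p1 <-> p2)))) = ~0 = 1
~~((p1 -> ~(p2 | p1)) <-> (((p1 -> p2) | p2) <-> (((p2 | p1) -> (p2 -> p2)) -> (p1 <-> p2)))) = ~1 = 0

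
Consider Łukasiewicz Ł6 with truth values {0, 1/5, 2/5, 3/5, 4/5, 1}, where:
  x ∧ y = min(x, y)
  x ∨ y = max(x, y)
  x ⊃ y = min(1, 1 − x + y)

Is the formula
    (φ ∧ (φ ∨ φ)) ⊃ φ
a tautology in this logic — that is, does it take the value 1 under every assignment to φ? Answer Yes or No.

Yes

φ = 0 ↦ 1
φ = 1/5 ↦ 1
φ = 2/5 ↦ 1
φ = 3/5 ↦ 1
φ = 4/5 ↦ 1
φ = 1 ↦ 1
Every assignment gives a value ≥ 1.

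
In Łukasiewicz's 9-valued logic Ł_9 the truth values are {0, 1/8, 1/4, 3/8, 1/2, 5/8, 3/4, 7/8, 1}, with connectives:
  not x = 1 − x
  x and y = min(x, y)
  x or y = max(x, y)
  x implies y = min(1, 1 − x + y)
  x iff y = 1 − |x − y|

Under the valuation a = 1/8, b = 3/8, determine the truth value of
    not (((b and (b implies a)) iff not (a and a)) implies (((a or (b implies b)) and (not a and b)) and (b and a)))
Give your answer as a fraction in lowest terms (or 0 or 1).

b implies a = 3/8 implies 1/8 = 3/4
b and (b implies a) = 3/8 and 3/4 = 3/8
a and a = 1/8 and 1/8 = 1/8
not (a and a) = not 1/8 = 7/8
(b and (b implies a)) iff not (a and a) = 3/8 iff 7/8 = 1/2
b implies b = 3/8 implies 3/8 = 1
a or (b implies b) = 1/8 or 1 = 1
not a = not 1/8 = 7/8
not a and b = 7/8 and 3/8 = 3/8
(a or (b implies b)) and (not a and b) = 1 and 3/8 = 3/8
b and a = 3/8 and 1/8 = 1/8
((a or (b implies b)) and (not a and b)) and (b and a) = 3/8 and 1/8 = 1/8
((b and (b implies a)) iff not (a and a)) implies (((a or (b implies b)) and (not a and b)) and (b and a)) = 1/2 implies 1/8 = 5/8
not (((b and (b implies a)) iff not (a and a)) implies (((a or (b implies b)) and (not a and b)) and (b and a))) = not 5/8 = 3/8

3/8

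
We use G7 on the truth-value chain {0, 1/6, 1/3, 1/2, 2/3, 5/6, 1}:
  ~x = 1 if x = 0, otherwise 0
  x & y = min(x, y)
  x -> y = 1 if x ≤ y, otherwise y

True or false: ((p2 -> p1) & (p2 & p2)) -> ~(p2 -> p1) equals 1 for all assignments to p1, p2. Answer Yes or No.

Counterexample: take p1 = 1/6, p2 = 1/6.
p2 -> p1 = 1/6 -> 1/6 = 1
p2 & p2 = 1/6 & 1/6 = 1/6
(p2 -> p1) & (p2 & p2) = 1 & 1/6 = 1/6
p2 -> p1 = 1/6 -> 1/6 = 1
~(p2 -> p1) = ~1 = 0
((p2 -> p1) & (p2 & p2)) -> ~(p2 -> p1) = 1/6 -> 0 = 0
This gives 0 ≠ 1.

No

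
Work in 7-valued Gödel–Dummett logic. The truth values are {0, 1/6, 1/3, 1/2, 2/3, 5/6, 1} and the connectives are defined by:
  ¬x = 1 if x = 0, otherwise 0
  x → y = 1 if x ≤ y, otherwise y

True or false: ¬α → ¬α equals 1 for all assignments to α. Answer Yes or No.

Yes

α = 0 ↦ 1
α = 1/6 ↦ 1
α = 1/3 ↦ 1
α = 1/2 ↦ 1
α = 2/3 ↦ 1
α = 5/6 ↦ 1
α = 1 ↦ 1
Every assignment gives a value ≥ 1.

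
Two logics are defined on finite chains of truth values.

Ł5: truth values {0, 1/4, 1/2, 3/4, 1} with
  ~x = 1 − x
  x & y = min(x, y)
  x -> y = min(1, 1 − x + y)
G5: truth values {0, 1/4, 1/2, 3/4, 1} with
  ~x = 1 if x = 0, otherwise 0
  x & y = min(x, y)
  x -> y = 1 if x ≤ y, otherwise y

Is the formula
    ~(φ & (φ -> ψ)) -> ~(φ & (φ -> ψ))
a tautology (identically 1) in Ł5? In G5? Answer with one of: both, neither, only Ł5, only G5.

both

In Ł5: every assignment gives 1 — tautology.
In G5: every assignment gives 1 — tautology.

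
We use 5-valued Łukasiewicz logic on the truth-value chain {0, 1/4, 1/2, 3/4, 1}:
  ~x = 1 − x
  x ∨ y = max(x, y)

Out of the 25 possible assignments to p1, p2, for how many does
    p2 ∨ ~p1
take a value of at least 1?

value 1: 9 assignments (counts)
value 3/4: 7 assignments
value 1/2: 5 assignments
value 1/4: 3 assignments
value 0: 1 assignment
So 9 of the 25 assignments meet the threshold.

9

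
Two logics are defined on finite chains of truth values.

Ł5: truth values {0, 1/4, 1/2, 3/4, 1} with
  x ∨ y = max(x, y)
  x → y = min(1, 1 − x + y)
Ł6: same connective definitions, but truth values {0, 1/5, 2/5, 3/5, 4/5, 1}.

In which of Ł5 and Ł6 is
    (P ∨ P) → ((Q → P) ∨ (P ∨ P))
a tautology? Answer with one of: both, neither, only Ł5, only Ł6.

In Ł5: every assignment gives 1 — tautology.
In Ł6: every assignment gives 1 — tautology.

both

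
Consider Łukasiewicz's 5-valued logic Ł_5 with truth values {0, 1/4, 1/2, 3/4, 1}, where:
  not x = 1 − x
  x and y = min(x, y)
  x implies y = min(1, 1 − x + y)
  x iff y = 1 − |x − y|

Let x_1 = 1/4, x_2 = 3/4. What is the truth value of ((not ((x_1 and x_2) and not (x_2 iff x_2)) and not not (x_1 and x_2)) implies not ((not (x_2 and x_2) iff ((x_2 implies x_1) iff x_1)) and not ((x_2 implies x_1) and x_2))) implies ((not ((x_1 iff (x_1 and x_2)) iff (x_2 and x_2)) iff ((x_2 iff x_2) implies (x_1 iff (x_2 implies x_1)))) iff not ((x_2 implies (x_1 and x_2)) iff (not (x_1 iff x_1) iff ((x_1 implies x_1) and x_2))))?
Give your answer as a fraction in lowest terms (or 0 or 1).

x_1 and x_2 = 1/4 and 3/4 = 1/4
x_2 iff x_2 = 3/4 iff 3/4 = 1
not (x_2 iff x_2) = not 1 = 0
(x_1 and x_2) and not (x_2 iff x_2) = 1/4 and 0 = 0
not ((x_1 and x_2) and not (x_2 iff x_2)) = not 0 = 1
x_1 and x_2 = 1/4 and 3/4 = 1/4
not (x_1 and x_2) = not 1/4 = 3/4
not not (x_1 and x_2) = not 3/4 = 1/4
not ((x_1 and x_2) and not (x_2 iff x_2)) and not not (x_1 and x_2) = 1 and 1/4 = 1/4
x_2 and x_2 = 3/4 and 3/4 = 3/4
not (x_2 and x_2) = not 3/4 = 1/4
x_2 implies x_1 = 3/4 implies 1/4 = 1/2
(x_2 implies x_1) iff x_1 = 1/2 iff 1/4 = 3/4
not (x_2 and x_2) iff ((x_2 implies x_1) iff x_1) = 1/4 iff 3/4 = 1/2
x_2 implies x_1 = 3/4 implies 1/4 = 1/2
(x_2 implies x_1) and x_2 = 1/2 and 3/4 = 1/2
not ((x_2 implies x_1) and x_2) = not 1/2 = 1/2
(not (x_2 and x_2) iff ((x_2 implies x_1) iff x_1)) and not ((x_2 implies x_1) and x_2) = 1/2 and 1/2 = 1/2
not ((not (x_2 and x_2) iff ((x_2 implies x_1) iff x_1)) and not ((x_2 implies x_1) and x_2)) = not 1/2 = 1/2
(not ((x_1 and x_2) and not (x_2 iff x_2)) and not not (x_1 and x_2)) implies not ((not (x_2 and x_2) iff ((x_2 implies x_1) iff x_1)) and not ((x_2 implies x_1) and x_2)) = 1/4 implies 1/2 = 1
x_1 and x_2 = 1/4 and 3/4 = 1/4
x_1 iff (x_1 and x_2) = 1/4 iff 1/4 = 1
x_2 and x_2 = 3/4 and 3/4 = 3/4
(x_1 iff (x_1 and x_2)) iff (x_2 and x_2) = 1 iff 3/4 = 3/4
not ((x_1 iff (x_1 and x_2)) iff (x_2 and x_2)) = not 3/4 = 1/4
x_2 iff x_2 = 3/4 iff 3/4 = 1
x_2 implies x_1 = 3/4 implies 1/4 = 1/2
x_1 iff (x_2 implies x_1) = 1/4 iff 1/2 = 3/4
(x_2 iff x_2) implies (x_1 iff (x_2 implies x_1)) = 1 implies 3/4 = 3/4
not ((x_1 iff (x_1 and x_2)) iff (x_2 and x_2)) iff ((x_2 iff x_2) implies (x_1 iff (x_2 implies x_1))) = 1/4 iff 3/4 = 1/2
x_1 and x_2 = 1/4 and 3/4 = 1/4
x_2 implies (x_1 and x_2) = 3/4 implies 1/4 = 1/2
x_1 iff x_1 = 1/4 iff 1/4 = 1
not (x_1 iff x_1) = not 1 = 0
x_1 implies x_1 = 1/4 implies 1/4 = 1
(x_1 implies x_1) and x_2 = 1 and 3/4 = 3/4
not (x_1 iff x_1) iff ((x_1 implies x_1) and x_2) = 0 iff 3/4 = 1/4
(x_2 implies (x_1 and x_2)) iff (not (x_1 iff x_1) iff ((x_1 implies x_1) and x_2)) = 1/2 iff 1/4 = 3/4
not ((x_2 implies (x_1 and x_2)) iff (not (x_1 iff x_1) iff ((x_1 implies x_1) and x_2))) = not 3/4 = 1/4
(not ((x_1 iff (x_1 and x_2)) iff (x_2 and x_2)) iff ((x_2 iff x_2) implies (x_1 iff (x_2 implies x_1)))) iff not ((x_2 implies (x_1 and x_2)) iff (not (x_1 iff x_1) iff ((x_1 implies x_1) and x_2))) = 1/2 iff 1/4 = 3/4
((not ((x_1 and x_2) and not (x_2 iff x_2)) and not not (x_1 and x_2)) implies not ((not (x_2 and x_2) iff ((x_2 implies x_1) iff x_1)) and not ((x_2 implies x_1) and x_2))) implies ((not ((x_1 iff (x_1 and x_2)) iff (x_2 and x_2)) iff ((x_2 iff x_2) implies (x_1 iff (x_2 implies x_1)))) iff not ((x_2 implies (x_1 and x_2)) iff (not (x_1 iff x_1) iff ((x_1 implies x_1) and x_2)))) = 1 implies 3/4 = 3/4

3/4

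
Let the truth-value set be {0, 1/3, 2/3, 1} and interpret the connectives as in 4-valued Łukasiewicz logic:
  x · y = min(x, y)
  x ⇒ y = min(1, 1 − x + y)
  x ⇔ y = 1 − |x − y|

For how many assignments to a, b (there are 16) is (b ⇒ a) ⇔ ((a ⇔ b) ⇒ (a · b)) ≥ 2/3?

a = 0, b = 0 ↦ 0  <
a = 0, b = 1/3 ↦ 2/3  ≥
a = 0, b = 2/3 ↦ 2/3  ≥
a = 0, b = 1 ↦ 0  <
a = 1/3, b = 0 ↦ 1/3  <
a = 1/3, b = 1/3 ↦ 1/3  <
a = 1/3, b = 2/3 ↦ 1  ≥
a = 1/3, b = 1 ↦ 1/3  <
a = 2/3, b = 0 ↦ 2/3  ≥
a = 2/3, b = 1/3 ↦ 2/3  ≥
a = 2/3, b = 2/3 ↦ 2/3  ≥
a = 2/3, b = 1 ↦ 2/3  ≥
a = 1, b = 0 ↦ 1  ≥
a = 1, b = 1/3 ↦ 1  ≥
a = 1, b = 2/3 ↦ 1  ≥
a = 1, b = 1 ↦ 1  ≥
So 11 of the 16 assignments meet the threshold.

11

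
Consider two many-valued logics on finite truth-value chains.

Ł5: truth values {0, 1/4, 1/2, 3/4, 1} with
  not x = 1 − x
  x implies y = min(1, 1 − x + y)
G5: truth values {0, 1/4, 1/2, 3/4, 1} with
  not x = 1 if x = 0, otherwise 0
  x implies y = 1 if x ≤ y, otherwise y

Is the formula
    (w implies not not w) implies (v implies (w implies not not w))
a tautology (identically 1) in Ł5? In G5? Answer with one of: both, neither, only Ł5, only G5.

In Ł5: every assignment gives 1 — tautology.
In G5: every assignment gives 1 — tautology.

both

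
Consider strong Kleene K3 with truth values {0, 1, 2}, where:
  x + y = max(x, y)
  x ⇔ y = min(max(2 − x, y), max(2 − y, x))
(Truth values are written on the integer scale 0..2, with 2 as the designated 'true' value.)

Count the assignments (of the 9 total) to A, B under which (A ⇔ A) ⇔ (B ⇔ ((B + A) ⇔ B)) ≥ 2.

3

A = 0, B = 0 ↦ 0  <
A = 0, B = 1 ↦ 1  <
A = 0, B = 2 ↦ 2  ≥
A = 1, B = 0 ↦ 1  <
A = 1, B = 1 ↦ 1  <
A = 1, B = 2 ↦ 1  <
A = 2, B = 0 ↦ 2  ≥
A = 2, B = 1 ↦ 1  <
A = 2, B = 2 ↦ 2  ≥
So 3 of the 9 assignments meet the threshold.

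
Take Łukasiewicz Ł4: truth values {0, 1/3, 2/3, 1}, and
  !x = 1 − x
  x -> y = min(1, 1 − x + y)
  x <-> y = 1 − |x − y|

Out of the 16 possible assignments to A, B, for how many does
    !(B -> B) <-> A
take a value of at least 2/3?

8

A = 0, B = 0 ↦ 1  ≥
A = 0, B = 1/3 ↦ 1  ≥
A = 0, B = 2/3 ↦ 1  ≥
A = 0, B = 1 ↦ 1  ≥
A = 1/3, B = 0 ↦ 2/3  ≥
A = 1/3, B = 1/3 ↦ 2/3  ≥
A = 1/3, B = 2/3 ↦ 2/3  ≥
A = 1/3, B = 1 ↦ 2/3  ≥
A = 2/3, B = 0 ↦ 1/3  <
A = 2/3, B = 1/3 ↦ 1/3  <
A = 2/3, B = 2/3 ↦ 1/3  <
A = 2/3, B = 1 ↦ 1/3  <
A = 1, B = 0 ↦ 0  <
A = 1, B = 1/3 ↦ 0  <
A = 1, B = 2/3 ↦ 0  <
A = 1, B = 1 ↦ 0  <
So 8 of the 16 assignments meet the threshold.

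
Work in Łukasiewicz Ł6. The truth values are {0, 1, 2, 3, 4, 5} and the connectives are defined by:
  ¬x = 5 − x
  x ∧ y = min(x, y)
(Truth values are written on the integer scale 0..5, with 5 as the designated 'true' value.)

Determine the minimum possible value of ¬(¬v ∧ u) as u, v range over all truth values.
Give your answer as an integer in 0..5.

0

Take u = 5, v = 0:
¬v = ¬0 = 5
¬v ∧ u = 5 ∧ 5 = 5
¬(¬v ∧ u) = ¬5 = 0
No assignment yields a value below 0, so this is the minimum.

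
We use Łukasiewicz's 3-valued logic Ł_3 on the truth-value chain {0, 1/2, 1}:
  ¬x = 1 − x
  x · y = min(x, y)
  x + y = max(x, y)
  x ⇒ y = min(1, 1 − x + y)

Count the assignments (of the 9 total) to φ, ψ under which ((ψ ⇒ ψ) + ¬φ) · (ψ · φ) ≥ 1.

1

φ = 0, ψ = 0 ↦ 0  <
φ = 0, ψ = 1/2 ↦ 0  <
φ = 0, ψ = 1 ↦ 0  <
φ = 1/2, ψ = 0 ↦ 0  <
φ = 1/2, ψ = 1/2 ↦ 1/2  <
φ = 1/2, ψ = 1 ↦ 1/2  <
φ = 1, ψ = 0 ↦ 0  <
φ = 1, ψ = 1/2 ↦ 1/2  <
φ = 1, ψ = 1 ↦ 1  ≥
So 1 of the 9 assignments meets the threshold.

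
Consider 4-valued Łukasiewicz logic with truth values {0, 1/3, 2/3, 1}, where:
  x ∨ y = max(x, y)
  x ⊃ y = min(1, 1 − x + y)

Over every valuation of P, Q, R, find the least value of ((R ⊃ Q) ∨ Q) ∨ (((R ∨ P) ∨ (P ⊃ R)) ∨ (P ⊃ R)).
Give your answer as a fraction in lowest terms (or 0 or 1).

2/3

Take P = 2/3, Q = 0, R = 1/3:
R ⊃ Q = 1/3 ⊃ 0 = 2/3
(R ⊃ Q) ∨ Q = 2/3 ∨ 0 = 2/3
R ∨ P = 1/3 ∨ 2/3 = 2/3
P ⊃ R = 2/3 ⊃ 1/3 = 2/3
(R ∨ P) ∨ (P ⊃ R) = 2/3 ∨ 2/3 = 2/3
P ⊃ R = 2/3 ⊃ 1/3 = 2/3
((R ∨ P) ∨ (P ⊃ R)) ∨ (P ⊃ R) = 2/3 ∨ 2/3 = 2/3
((R ⊃ Q) ∨ Q) ∨ (((R ∨ P) ∨ (P ⊃ R)) ∨ (P ⊃ R)) = 2/3 ∨ 2/3 = 2/3
No assignment yields a value below 2/3, so this is the minimum.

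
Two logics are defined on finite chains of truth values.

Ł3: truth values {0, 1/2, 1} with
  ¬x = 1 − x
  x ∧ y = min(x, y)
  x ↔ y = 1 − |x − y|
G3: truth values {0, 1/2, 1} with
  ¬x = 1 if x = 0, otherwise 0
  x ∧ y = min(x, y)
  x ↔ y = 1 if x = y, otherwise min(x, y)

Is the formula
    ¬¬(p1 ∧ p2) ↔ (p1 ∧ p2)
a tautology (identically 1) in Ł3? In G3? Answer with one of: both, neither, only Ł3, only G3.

In Ł3: every assignment gives 1 — tautology.
In G3: at p1 = 1/2, p2 = 1/2 the value is 1/2 — not a tautology.

only Ł3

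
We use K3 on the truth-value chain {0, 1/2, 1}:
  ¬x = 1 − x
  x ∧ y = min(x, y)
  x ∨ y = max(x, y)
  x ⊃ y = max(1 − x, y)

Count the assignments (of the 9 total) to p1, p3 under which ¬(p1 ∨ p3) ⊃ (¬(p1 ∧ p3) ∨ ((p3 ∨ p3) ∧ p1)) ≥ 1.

8

p1 = 0, p3 = 0 ↦ 1  ≥
p1 = 0, p3 = 1/2 ↦ 1  ≥
p1 = 0, p3 = 1 ↦ 1  ≥
p1 = 1/2, p3 = 0 ↦ 1  ≥
p1 = 1/2, p3 = 1/2 ↦ 1/2  <
p1 = 1/2, p3 = 1 ↦ 1  ≥
p1 = 1, p3 = 0 ↦ 1  ≥
p1 = 1, p3 = 1/2 ↦ 1  ≥
p1 = 1, p3 = 1 ↦ 1  ≥
So 8 of the 9 assignments meet the threshold.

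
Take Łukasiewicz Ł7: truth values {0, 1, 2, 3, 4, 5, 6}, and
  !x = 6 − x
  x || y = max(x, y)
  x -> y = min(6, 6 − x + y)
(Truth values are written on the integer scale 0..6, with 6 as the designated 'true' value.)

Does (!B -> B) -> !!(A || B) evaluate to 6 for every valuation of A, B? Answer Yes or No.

No

Counterexample: take A = 0, B = 1.
!B = !1 = 5
!B -> B = 5 -> 1 = 2
A || B = 0 || 1 = 1
!(A || B) = !1 = 5
!!(A || B) = !5 = 1
(!B -> B) -> !!(A || B) = 2 -> 1 = 5
This gives 5 ≠ 6.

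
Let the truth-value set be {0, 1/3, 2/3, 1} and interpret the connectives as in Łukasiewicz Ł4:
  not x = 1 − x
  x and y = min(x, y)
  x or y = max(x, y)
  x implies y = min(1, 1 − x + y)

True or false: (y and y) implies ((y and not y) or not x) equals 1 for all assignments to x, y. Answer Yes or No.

No

Counterexample: take x = 1/3, y = 1.
y and y = 1 and 1 = 1
not y = not 1 = 0
y and not y = 1 and 0 = 0
not x = not 1/3 = 2/3
(y and not y) or not x = 0 or 2/3 = 2/3
(y and y) implies ((y and not y) or not x) = 1 implies 2/3 = 2/3
This gives 2/3 ≠ 1.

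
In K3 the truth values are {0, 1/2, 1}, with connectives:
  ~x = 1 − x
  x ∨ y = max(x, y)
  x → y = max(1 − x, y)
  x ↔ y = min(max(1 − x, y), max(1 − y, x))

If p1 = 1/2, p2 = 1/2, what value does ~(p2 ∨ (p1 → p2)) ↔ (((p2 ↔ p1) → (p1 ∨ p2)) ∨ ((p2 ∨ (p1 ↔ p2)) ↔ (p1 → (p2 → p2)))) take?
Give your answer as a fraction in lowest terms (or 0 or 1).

p1 → p2 = 1/2 → 1/2 = 1/2
p2 ∨ (p1 → p2) = 1/2 ∨ 1/2 = 1/2
~(p2 ∨ (p1 → p2)) = ~1/2 = 1/2
p2 ↔ p1 = 1/2 ↔ 1/2 = 1/2
p1 ∨ p2 = 1/2 ∨ 1/2 = 1/2
(p2 ↔ p1) → (p1 ∨ p2) = 1/2 → 1/2 = 1/2
p1 ↔ p2 = 1/2 ↔ 1/2 = 1/2
p2 ∨ (p1 ↔ p2) = 1/2 ∨ 1/2 = 1/2
p2 → p2 = 1/2 → 1/2 = 1/2
p1 → (p2 → p2) = 1/2 → 1/2 = 1/2
(p2 ∨ (p1 ↔ p2)) ↔ (p1 → (p2 → p2)) = 1/2 ↔ 1/2 = 1/2
((p2 ↔ p1) → (p1 ∨ p2)) ∨ ((p2 ∨ (p1 ↔ p2)) ↔ (p1 → (p2 → p2))) = 1/2 ∨ 1/2 = 1/2
~(p2 ∨ (p1 → p2)) ↔ (((p2 ↔ p1) → (p1 ∨ p2)) ∨ ((p2 ∨ (p1 ↔ p2)) ↔ (p1 → (p2 → p2)))) = 1/2 ↔ 1/2 = 1/2

1/2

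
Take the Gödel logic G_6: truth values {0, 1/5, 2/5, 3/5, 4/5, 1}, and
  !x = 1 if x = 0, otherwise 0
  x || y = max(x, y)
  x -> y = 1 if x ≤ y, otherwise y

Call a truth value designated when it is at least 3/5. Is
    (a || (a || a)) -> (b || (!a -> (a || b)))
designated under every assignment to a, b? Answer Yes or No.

Yes

At a = 1, b = 2/5, for instance:
a || a = 1 || 1 = 1
a || (a || a) = 1 || 1 = 1
!a = !1 = 0
a || b = 1 || 2/5 = 1
!a -> (a || b) = 0 -> 1 = 1
b || (!a -> (a || b)) = 2/5 || 1 = 1
(a || (a || a)) -> (b || (!a -> (a || b))) = 1 -> 1 = 1
and checking the remaining 35 assignments likewise gives ≥ 3/5 in every case.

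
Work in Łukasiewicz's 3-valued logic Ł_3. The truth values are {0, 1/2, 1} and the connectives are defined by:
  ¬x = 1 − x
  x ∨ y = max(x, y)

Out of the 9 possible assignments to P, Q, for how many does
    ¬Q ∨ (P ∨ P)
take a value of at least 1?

P = 0, Q = 0 ↦ 1  ≥
P = 0, Q = 1/2 ↦ 1/2  <
P = 0, Q = 1 ↦ 0  <
P = 1/2, Q = 0 ↦ 1  ≥
P = 1/2, Q = 1/2 ↦ 1/2  <
P = 1/2, Q = 1 ↦ 1/2  <
P = 1, Q = 0 ↦ 1  ≥
P = 1, Q = 1/2 ↦ 1  ≥
P = 1, Q = 1 ↦ 1  ≥
So 5 of the 9 assignments meet the threshold.

5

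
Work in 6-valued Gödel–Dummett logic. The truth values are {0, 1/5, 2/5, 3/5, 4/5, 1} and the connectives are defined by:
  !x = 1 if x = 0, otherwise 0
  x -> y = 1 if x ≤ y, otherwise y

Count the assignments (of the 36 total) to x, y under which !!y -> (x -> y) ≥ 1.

26

value 1: 26 assignments (counts)
value 4/5: 1 assignment
value 3/5: 2 assignments
value 2/5: 3 assignments
value 1/5: 4 assignments
So 26 of the 36 assignments meet the threshold.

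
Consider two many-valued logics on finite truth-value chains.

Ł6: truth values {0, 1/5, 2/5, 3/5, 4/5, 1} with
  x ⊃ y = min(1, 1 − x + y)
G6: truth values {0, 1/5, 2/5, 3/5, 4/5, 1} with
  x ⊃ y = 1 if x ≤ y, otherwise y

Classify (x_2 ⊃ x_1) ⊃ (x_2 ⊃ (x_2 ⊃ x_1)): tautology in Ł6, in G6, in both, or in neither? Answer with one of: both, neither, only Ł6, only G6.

both

In Ł6: every assignment gives 1 — tautology.
In G6: every assignment gives 1 — tautology.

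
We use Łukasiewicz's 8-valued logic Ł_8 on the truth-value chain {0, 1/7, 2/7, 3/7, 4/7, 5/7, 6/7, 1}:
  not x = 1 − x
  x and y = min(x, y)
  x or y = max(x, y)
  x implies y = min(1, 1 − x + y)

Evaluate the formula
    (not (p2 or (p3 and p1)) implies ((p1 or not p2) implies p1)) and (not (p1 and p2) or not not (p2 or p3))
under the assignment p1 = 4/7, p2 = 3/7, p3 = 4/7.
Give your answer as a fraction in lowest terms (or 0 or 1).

p3 and p1 = 4/7 and 4/7 = 4/7
p2 or (p3 and p1) = 3/7 or 4/7 = 4/7
not (p2 or (p3 and p1)) = not 4/7 = 3/7
not p2 = not 3/7 = 4/7
p1 or not p2 = 4/7 or 4/7 = 4/7
(p1 or not p2) implies p1 = 4/7 implies 4/7 = 1
not (p2 or (p3 and p1)) implies ((p1 or not p2) implies p1) = 3/7 implies 1 = 1
p1 and p2 = 4/7 and 3/7 = 3/7
not (p1 and p2) = not 3/7 = 4/7
p2 or p3 = 3/7 or 4/7 = 4/7
not (p2 or p3) = not 4/7 = 3/7
not not (p2 or p3) = not 3/7 = 4/7
not (p1 and p2) or not not (p2 or p3) = 4/7 or 4/7 = 4/7
(not (p2 or (p3 and p1)) implies ((p1 or not p2) implies p1)) and (not (p1 and p2) or not not (p2 or p3)) = 1 and 4/7 = 4/7

4/7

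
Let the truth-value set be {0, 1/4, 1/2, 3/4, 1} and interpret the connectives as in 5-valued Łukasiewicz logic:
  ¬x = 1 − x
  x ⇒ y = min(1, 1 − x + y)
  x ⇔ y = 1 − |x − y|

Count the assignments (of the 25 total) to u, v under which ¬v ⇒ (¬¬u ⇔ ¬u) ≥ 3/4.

value 1: 13 assignments (counts)
value 3/4: 4 assignments (counts)
value 1/2: 4 assignments
value 1/4: 2 assignments
value 0: 2 assignments
So 17 of the 25 assignments meet the threshold.

17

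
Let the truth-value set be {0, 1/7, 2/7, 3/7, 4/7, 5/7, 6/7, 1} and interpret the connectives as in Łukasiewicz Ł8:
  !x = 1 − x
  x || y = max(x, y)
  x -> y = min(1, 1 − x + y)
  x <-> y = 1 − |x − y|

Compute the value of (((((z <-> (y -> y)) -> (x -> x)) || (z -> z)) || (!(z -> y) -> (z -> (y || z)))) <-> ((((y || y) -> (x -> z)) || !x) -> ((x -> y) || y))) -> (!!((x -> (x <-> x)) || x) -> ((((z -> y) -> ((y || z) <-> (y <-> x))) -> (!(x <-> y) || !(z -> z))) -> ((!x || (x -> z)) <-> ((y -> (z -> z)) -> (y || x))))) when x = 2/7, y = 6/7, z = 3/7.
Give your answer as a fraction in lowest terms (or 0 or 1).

6/7

y -> y = 6/7 -> 6/7 = 1
z <-> (y -> y) = 3/7 <-> 1 = 3/7
x -> x = 2/7 -> 2/7 = 1
(z <-> (y -> y)) -> (x -> x) = 3/7 -> 1 = 1
z -> z = 3/7 -> 3/7 = 1
((z <-> (y -> y)) -> (x -> x)) || (z -> z) = 1 || 1 = 1
z -> y = 3/7 -> 6/7 = 1
!(z -> y) = !1 = 0
y || z = 6/7 || 3/7 = 6/7
z -> (y || z) = 3/7 -> 6/7 = 1
!(z -> y) -> (z -> (y || z)) = 0 -> 1 = 1
(((z <-> (y -> y)) -> (x -> x)) || (z -> z)) || (!(z -> y) -> (z -> (y || z))) = 1 || 1 = 1
y || y = 6/7 || 6/7 = 6/7
x -> z = 2/7 -> 3/7 = 1
(y || y) -> (x -> z) = 6/7 -> 1 = 1
!x = !2/7 = 5/7
((y || y) -> (x -> z)) || !x = 1 || 5/7 = 1
x -> y = 2/7 -> 6/7 = 1
(x -> y) || y = 1 || 6/7 = 1
(((y || y) -> (x -> z)) || !x) -> ((x -> y) || y) = 1 -> 1 = 1
((((z <-> (y -> y)) -> (x -> x)) || (z -> z)) || (!(z -> y) -> (z -> (y || z)))) <-> ((((y || y) -> (x -> z)) || !x) -> ((x -> y) || y)) = 1 <-> 1 = 1
x <-> x = 2/7 <-> 2/7 = 1
x -> (x <-> x) = 2/7 -> 1 = 1
(x -> (x <-> x)) || x = 1 || 2/7 = 1
!((x -> (x <-> x)) || x) = !1 = 0
!!((x -> (x <-> x)) || x) = !0 = 1
z -> y = 3/7 -> 6/7 = 1
y || z = 6/7 || 3/7 = 6/7
y <-> x = 6/7 <-> 2/7 = 3/7
(y || z) <-> (y <-> x) = 6/7 <-> 3/7 = 4/7
(z -> y) -> ((y || z) <-> (y <-> x)) = 1 -> 4/7 = 4/7
x <-> y = 2/7 <-> 6/7 = 3/7
!(x <-> y) = !3/7 = 4/7
z -> z = 3/7 -> 3/7 = 1
!(z -> z) = !1 = 0
!(x <-> y) || !(z -> z) = 4/7 || 0 = 4/7
((z -> y) -> ((y || z) <-> (y <-> x))) -> (!(x <-> y) || !(z -> z)) = 4/7 -> 4/7 = 1
!x = !2/7 = 5/7
x -> z = 2/7 -> 3/7 = 1
!x || (x -> z) = 5/7 || 1 = 1
z -> z = 3/7 -> 3/7 = 1
y -> (z -> z) = 6/7 -> 1 = 1
y || x = 6/7 || 2/7 = 6/7
(y -> (z -> z)) -> (y || x) = 1 -> 6/7 = 6/7
(!x || (x -> z)) <-> ((y -> (z -> z)) -> (y || x)) = 1 <-> 6/7 = 6/7
(((z -> y) -> ((y || z) <-> (y <-> x))) -> (!(x <-> y) || !(z -> z))) -> ((!x || (x -> z)) <-> ((y -> (z -> z)) -> (y || x))) = 1 -> 6/7 = 6/7
!!((x -> (x <-> x)) || x) -> ((((z -> y) -> ((y || z) <-> (y <-> x))) -> (!(x <-> y) || !(z -> z))) -> ((!x || (x -> z)) <-> ((y -> (z -> z)) -> (y || x)))) = 1 -> 6/7 = 6/7
(((((z <-> (y -> y)) -> (x -> x)) || (z -> z)) || (!(z -> y) -> (z -> (y || z)))) <-> ((((y || y) -> (x -> z)) || !x) -> ((x -> y) || y))) -> (!!((x -> (x <-> x)) || x) -> ((((z -> y) -> ((y || z) <-> (y <-> x))) -> (!(x <-> y) || !(z -> z))) -> ((!x || (x -> z)) <-> ((y -> (z -> z)) -> (y || x))))) = 1 -> 6/7 = 6/7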